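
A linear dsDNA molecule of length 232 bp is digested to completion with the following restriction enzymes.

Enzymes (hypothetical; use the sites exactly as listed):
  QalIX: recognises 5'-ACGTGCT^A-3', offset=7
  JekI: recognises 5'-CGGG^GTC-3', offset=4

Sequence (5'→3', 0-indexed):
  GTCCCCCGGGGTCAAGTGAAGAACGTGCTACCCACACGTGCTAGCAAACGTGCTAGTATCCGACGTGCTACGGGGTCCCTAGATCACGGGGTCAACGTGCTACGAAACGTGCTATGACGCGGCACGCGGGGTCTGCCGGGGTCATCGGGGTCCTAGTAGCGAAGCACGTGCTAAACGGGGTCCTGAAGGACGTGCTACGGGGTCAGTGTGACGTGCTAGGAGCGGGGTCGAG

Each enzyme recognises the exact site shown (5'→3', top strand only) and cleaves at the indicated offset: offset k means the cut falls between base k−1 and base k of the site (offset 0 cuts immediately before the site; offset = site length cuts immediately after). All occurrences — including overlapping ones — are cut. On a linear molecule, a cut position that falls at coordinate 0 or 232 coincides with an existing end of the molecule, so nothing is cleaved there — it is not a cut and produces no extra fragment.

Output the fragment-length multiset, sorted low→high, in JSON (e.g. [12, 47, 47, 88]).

[5,5,6,7,9,9,10,10,11,12,12,13,15,16,16,17,17,19,23]

Site scan:
  QalIX ACGTGCTA/7: at [22, 35, 47, 62, 94, 106, 165, 189, 210] ⇒ [29, 42, 54, 69, 101, 113, 172, 196, 217]
  JekI CGGGGTC/4: at [6, 70, 86, 126, 136, 145, 175, 197, 222] ⇒ [10, 74, 90, 130, 140, 149, 179, 201, 226]

Pooled cuts: [10, 29, 42, 54, 69, 74, 90, 101, 113, 130, 140, 149, 172, 179, 196, 201, 217, 226]

Fragment lengths:
  [0,10): 10 bp
  [10,29): 19 bp
  [29,42): 13 bp
  [42,54): 12 bp
  [54,69): 15 bp
  [69,74): 5 bp
  [74,90): 16 bp
  [90,101): 11 bp
  [101,113): 12 bp
  [113,130): 17 bp
  [130,140): 10 bp
  [140,149): 9 bp
  [149,172): 23 bp
  [172,179): 7 bp
  [179,196): 17 bp
  [196,201): 5 bp
  [201,217): 16 bp
  [217,226): 9 bp
  [226,232): 6 bp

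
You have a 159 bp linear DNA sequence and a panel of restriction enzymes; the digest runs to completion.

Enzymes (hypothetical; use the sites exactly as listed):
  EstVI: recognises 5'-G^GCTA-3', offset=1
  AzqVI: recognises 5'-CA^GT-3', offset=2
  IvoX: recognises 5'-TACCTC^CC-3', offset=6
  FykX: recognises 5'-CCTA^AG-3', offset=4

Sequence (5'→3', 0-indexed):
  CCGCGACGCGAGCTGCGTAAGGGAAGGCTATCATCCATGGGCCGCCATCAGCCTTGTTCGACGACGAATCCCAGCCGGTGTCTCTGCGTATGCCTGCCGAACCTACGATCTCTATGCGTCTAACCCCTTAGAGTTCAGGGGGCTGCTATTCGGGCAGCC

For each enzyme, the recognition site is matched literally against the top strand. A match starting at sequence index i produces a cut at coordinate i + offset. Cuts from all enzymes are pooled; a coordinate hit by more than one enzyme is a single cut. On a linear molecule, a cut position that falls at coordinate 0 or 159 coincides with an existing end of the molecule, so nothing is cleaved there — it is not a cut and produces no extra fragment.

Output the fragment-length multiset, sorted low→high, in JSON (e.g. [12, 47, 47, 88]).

[26,133]

Per-enzyme occurrences:
  EstVI GGCTA/1: at [25] ⇒ [26]
  AzqVI (CAGT, off=2): no sites
  IvoX (TACCTCCC, off=6): no sites
  FykX (CCTAAG, off=4): no sites

Pooled cuts: [26]

Fragment lengths:
  [0,26): 26 bp
  [26,159): 133 bp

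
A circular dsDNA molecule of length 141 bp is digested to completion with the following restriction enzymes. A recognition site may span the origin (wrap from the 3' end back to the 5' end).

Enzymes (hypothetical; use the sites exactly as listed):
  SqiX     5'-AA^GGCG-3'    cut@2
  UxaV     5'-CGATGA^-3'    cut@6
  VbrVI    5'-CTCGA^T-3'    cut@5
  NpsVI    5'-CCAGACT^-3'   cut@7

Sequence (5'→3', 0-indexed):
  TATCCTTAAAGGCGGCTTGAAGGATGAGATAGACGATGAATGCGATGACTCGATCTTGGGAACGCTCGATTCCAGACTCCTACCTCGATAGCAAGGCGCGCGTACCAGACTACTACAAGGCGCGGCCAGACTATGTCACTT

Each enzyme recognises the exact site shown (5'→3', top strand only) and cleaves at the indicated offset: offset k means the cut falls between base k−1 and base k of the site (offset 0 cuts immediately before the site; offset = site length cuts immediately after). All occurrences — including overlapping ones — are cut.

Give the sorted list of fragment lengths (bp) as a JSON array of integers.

Scan for sites:
  SqiX (AAGGCG, off=2): starts [8, 92, 116] → cuts [10, 94, 118]
  UxaV (CGATGA, off=6): starts [33, 42] → cuts [39, 48]
  VbrVI (CTCGAT, off=5): starts [48, 64, 83] → cuts [53, 69, 88]
  NpsVI (CCAGACT, off=7): starts [71, 104, 125] → cuts [78, 111, 132]

All cut coordinates (distinct, sorted): [10, 39, 48, 53, 69, 78, 88, 94, 111, 118, 132]

Fragment lengths:
  10→39: 29 bp
  39→48: 9 bp
  48→53: 5 bp
  53→69: 16 bp
  69→78: 9 bp
  78→88: 10 bp
  88→94: 6 bp
  94→111: 17 bp
  111→118: 7 bp
  118→132: 14 bp
  132→10 (wrap): 141-132+10 = 19 bp

[5,6,7,9,9,10,14,16,17,19,29]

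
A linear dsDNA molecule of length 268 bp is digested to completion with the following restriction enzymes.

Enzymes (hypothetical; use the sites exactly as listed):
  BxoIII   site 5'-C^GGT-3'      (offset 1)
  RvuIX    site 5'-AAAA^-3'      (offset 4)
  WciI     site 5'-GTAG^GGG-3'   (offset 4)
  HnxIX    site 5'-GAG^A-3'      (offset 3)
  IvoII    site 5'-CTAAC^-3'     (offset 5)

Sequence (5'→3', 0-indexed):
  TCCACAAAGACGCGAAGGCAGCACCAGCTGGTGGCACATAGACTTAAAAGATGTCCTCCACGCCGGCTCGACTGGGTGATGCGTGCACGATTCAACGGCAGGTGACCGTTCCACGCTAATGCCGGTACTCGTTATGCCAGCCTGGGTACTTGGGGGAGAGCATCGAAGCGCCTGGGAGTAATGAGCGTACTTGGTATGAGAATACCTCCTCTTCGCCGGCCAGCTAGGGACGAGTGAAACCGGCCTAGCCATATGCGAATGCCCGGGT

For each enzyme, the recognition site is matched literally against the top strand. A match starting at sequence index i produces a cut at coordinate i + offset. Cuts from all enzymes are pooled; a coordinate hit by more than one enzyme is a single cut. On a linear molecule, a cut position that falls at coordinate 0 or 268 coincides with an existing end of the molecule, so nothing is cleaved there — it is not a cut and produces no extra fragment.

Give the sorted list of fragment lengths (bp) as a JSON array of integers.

[35,42,49,68,74]

Per-enzyme occurrences:
  BxoIII CGGT/1: at [122] ⇒ [123]
  RvuIX AAAA/4: at [45] ⇒ [49]
  WciI (GTAGGGG, off=4): no sites
  HnxIX GAGA/3: at [155, 197] ⇒ [158, 200]
  IvoII (CTAAC, off=5): no sites

All cut coordinates (distinct, sorted): [49, 123, 158, 200]

Fragments:
  [0,49): 49 bp
  [49,123): 74 bp
  [123,158): 35 bp
  [158,200): 42 bp
  [200,268): 68 bp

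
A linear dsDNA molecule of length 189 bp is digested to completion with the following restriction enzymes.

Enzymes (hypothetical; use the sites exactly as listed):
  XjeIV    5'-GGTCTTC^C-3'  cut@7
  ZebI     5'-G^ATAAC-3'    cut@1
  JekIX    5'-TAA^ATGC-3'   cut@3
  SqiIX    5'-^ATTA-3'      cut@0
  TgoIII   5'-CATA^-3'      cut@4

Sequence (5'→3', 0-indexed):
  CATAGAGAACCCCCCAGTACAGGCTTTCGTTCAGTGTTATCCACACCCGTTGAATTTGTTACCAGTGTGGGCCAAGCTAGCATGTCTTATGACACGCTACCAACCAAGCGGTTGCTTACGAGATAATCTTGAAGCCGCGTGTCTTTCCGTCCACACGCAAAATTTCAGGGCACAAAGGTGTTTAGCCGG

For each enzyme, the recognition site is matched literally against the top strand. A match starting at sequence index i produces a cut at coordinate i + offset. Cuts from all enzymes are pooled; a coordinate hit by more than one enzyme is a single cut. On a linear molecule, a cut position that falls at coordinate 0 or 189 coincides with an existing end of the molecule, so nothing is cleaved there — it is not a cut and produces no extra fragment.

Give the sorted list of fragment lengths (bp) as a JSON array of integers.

[4,185]

Scan for sites:
  XjeIV (GGTCTTCC, off=7): no sites
  ZebI (GATAAC, off=1): no sites
  JekIX (TAAATGC, off=3): no sites
  SqiIX (ATTA, off=0): no sites
  TgoIII (CATA, off=4): starts [0] → cuts [4]

Pooled cuts: [4]

Fragments:
  [0,4): 4 bp
  [4,189): 185 bp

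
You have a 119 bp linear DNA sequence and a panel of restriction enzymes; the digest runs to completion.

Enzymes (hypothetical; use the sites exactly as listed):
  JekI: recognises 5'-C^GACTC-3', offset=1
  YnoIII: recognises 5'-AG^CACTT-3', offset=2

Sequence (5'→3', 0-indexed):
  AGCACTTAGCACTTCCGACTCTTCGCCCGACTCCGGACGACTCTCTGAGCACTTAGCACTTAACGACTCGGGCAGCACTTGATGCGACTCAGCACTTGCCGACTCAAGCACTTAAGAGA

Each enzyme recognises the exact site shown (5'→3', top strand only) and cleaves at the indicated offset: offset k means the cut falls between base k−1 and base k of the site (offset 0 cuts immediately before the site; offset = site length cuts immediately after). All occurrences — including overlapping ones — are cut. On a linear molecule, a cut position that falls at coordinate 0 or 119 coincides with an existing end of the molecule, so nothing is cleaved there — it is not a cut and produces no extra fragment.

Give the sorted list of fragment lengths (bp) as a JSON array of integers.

[2,7,7,7,7,8,8,8,10,10,11,11,11,12]

Per-enzyme occurrences:
  JekI CGACTC/1: at [15, 27, 37, 63, 84, 99] ⇒ [16, 28, 38, 64, 85, 100]
  YnoIII AGCACTT/2: at [0, 7, 47, 54, 73, 90, 106] ⇒ [2, 9, 49, 56, 75, 92, 108]

Pooled cuts: [2, 9, 16, 28, 38, 49, 56, 64, 75, 85, 92, 100, 108]

Fragments:
  [0,2): 2 bp
  [2,9): 7 bp
  [9,16): 7 bp
  [16,28): 12 bp
  [28,38): 10 bp
  [38,49): 11 bp
  [49,56): 7 bp
  [56,64): 8 bp
  [64,75): 11 bp
  [75,85): 10 bp
  [85,92): 7 bp
  [92,100): 8 bp
  [100,108): 8 bp
  [108,119): 11 bp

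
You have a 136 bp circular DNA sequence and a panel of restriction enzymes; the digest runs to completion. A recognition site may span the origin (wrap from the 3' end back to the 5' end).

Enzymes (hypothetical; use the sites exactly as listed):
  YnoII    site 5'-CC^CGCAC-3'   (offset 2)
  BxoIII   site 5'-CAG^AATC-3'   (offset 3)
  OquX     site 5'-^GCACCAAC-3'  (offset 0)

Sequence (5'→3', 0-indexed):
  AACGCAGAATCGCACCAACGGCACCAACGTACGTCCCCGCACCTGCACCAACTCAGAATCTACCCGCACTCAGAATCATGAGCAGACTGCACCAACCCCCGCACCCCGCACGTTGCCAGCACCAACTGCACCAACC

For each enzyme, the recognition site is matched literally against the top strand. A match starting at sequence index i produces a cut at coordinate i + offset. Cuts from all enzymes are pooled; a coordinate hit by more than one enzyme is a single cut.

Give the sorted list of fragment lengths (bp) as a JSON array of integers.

[4,7,7,8,9,9,9,11,12,12,15,16,17]

Per-enzyme occurrences:
  YnoII CCCGCAC/2: at [35, 62, 97, 104] ⇒ [37, 64, 99, 106]
  BxoIII CAGAATC/3: at [4, 53, 70] ⇒ [7, 56, 73]
  OquX GCACCAAC/0: at [11, 20, 44, 88, 118, 127] ⇒ [11, 20, 44, 88, 118, 127]

All cut coordinates (distinct, sorted): [7, 11, 20, 37, 44, 56, 64, 73, 88, 99, 106, 118, 127]

Fragment lengths:
  7→11: 4 bp
  11→20: 9 bp
  20→37: 17 bp
  37→44: 7 bp
  44→56: 12 bp
  56→64: 8 bp
  64→73: 9 bp
  73→88: 15 bp
  88→99: 11 bp
  99→106: 7 bp
  106→118: 12 bp
  118→127: 9 bp
  127→7 (wrap): 136-127+7 = 16 bp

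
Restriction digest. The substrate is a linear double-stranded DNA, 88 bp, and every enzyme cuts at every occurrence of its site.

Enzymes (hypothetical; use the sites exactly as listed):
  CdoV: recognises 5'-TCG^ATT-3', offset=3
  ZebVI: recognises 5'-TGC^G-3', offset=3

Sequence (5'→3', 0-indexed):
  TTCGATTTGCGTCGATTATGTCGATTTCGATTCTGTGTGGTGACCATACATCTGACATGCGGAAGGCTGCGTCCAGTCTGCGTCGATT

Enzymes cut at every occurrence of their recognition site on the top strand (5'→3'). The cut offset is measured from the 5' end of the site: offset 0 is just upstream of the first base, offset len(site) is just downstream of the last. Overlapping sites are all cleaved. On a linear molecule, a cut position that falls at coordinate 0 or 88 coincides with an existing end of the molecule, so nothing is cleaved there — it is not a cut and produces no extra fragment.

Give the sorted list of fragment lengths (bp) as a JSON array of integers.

[3,4,4,4,6,6,9,10,11,31]

Scan for sites:
  CdoV TCGATT/3: at [1, 11, 20, 26, 82] ⇒ [4, 14, 23, 29, 85]
  ZebVI TGCG/3: at [7, 57, 67, 78] ⇒ [10, 60, 70, 81]

Pooled cuts: [4, 10, 14, 23, 29, 60, 70, 81, 85]

Fragments:
  [0,4): 4 bp
  [4,10): 6 bp
  [10,14): 4 bp
  [14,23): 9 bp
  [23,29): 6 bp
  [29,60): 31 bp
  [60,70): 10 bp
  [70,81): 11 bp
  [81,85): 4 bp
  [85,88): 3 bp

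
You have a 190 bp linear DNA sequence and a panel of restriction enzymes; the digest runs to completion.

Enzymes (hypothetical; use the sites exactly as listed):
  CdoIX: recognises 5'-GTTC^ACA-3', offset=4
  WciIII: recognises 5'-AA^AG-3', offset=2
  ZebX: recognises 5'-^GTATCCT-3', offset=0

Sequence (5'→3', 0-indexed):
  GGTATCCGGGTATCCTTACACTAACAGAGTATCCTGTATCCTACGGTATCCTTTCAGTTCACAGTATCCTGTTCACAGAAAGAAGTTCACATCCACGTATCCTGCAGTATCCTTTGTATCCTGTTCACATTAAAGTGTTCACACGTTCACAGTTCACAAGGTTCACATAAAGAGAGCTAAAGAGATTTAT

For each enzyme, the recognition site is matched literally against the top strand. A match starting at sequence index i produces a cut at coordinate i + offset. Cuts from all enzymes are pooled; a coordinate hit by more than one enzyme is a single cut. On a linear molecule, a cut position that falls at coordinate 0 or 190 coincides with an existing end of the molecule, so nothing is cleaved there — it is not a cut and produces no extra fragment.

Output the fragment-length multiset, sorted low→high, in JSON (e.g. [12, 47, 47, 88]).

Scan for sites:
  CdoIX (GTTCACA, off=4): starts [56, 70, 84, 122, 136, 144, 151, 160] → cuts [60, 74, 88, 126, 140, 148, 155, 164]
  WciIII (AAAG, off=2): starts [78, 131, 168, 178] → cuts [80, 133, 170, 180]
  ZebX (GTATCCT, off=0): starts [9, 28, 35, 45, 63, 96, 106, 115] → cuts [9, 28, 35, 45, 63, 96, 106, 115]

Pooled cuts: [9, 28, 35, 45, 60, 63, 74, 80, 88, 96, 106, 115, 126, 133, 140, 148, 155, 164, 170, 180]

Fragment lengths:
  [0,9): 9 bp
  [9,28): 19 bp
  [28,35): 7 bp
  [35,45): 10 bp
  [45,60): 15 bp
  [60,63): 3 bp
  [63,74): 11 bp
  [74,80): 6 bp
  [80,88): 8 bp
  [88,96): 8 bp
  [96,106): 10 bp
  [106,115): 9 bp
  [115,126): 11 bp
  [126,133): 7 bp
  [133,140): 7 bp
  [140,148): 8 bp
  [148,155): 7 bp
  [155,164): 9 bp
  [164,170): 6 bp
  [170,180): 10 bp
  [180,190): 10 bp

[3,6,6,7,7,7,7,8,8,8,9,9,9,10,10,10,10,11,11,15,19]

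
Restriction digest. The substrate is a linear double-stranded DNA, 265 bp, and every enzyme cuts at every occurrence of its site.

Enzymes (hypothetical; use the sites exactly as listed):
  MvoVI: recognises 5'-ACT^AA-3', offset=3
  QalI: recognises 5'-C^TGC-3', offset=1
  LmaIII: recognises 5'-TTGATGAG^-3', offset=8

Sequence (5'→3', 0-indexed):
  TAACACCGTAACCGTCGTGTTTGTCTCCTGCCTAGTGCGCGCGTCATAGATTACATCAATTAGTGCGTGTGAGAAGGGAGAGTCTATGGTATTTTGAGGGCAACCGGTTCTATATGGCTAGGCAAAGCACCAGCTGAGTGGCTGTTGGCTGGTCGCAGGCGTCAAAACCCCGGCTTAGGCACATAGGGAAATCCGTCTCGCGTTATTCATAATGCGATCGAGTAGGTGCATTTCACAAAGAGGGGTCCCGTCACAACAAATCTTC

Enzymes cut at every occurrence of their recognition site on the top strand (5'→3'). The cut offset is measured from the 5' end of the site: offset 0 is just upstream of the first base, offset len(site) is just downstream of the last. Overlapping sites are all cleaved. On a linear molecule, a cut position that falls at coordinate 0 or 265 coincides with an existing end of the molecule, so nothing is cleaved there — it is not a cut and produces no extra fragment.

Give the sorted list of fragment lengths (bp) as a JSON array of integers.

[28,237]

Site scan:
  MvoVI (ACTAA, off=3): no sites
  QalI CTGC/1: at [27] ⇒ [28]
  LmaIII (TTGATGAG, off=8): no sites

All cut coordinates (distinct, sorted): [28]

Fragments:
  [0,28): 28 bp
  [28,265): 237 bp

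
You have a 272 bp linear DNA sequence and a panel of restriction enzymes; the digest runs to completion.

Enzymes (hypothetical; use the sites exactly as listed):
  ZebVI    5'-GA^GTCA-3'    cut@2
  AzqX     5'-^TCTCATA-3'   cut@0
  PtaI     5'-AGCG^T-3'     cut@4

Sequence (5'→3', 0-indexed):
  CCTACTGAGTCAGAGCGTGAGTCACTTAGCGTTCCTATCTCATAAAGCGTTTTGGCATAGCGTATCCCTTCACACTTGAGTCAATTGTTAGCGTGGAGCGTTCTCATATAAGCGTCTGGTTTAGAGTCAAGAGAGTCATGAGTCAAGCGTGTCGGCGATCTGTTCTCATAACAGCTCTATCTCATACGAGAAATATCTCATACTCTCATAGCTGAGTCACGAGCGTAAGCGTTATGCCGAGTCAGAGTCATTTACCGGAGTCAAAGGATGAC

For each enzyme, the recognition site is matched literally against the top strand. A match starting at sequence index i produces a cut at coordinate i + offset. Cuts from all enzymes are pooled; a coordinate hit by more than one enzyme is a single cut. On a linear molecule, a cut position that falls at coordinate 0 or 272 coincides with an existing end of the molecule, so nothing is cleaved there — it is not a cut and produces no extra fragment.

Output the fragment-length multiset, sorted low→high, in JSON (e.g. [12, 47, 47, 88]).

Scan for sites:
  ZebVI GAGTCA/2: at [6, 18, 77, 123, 132, 139, 213, 238, 244, 257] ⇒ [8, 20, 79, 125, 134, 141, 215, 240, 246, 259]
  AzqX TCTCATA/0: at [37, 101, 163, 179, 195, 203] ⇒ [37, 101, 163, 179, 195, 203]
  PtaI AGCGT/4: at [13, 27, 45, 58, 89, 96, 110, 145, 221, 227] ⇒ [17, 31, 49, 62, 93, 100, 114, 149, 225, 231]

All cut coordinates (distinct, sorted): [8, 17, 20, 31, 37, 49, 62, 79, 93, 100, 101, 114, 125, 134, 141, 149, 163, 179, 195, 203, 215, 225, 231, 240, 246, 259]

Fragment lengths:
  [0,8): 8 bp
  [8,17): 9 bp
  [17,20): 3 bp
  [20,31): 11 bp
  [31,37): 6 bp
  [37,49): 12 bp
  [49,62): 13 bp
  [62,79): 17 bp
  [79,93): 14 bp
  [93,100): 7 bp
  [100,101): 1 bp
  [101,114): 13 bp
  [114,125): 11 bp
  [125,134): 9 bp
  [134,141): 7 bp
  [141,149): 8 bp
  [149,163): 14 bp
  [163,179): 16 bp
  [179,195): 16 bp
  [195,203): 8 bp
  [203,215): 12 bp
  [215,225): 10 bp
  [225,231): 6 bp
  [231,240): 9 bp
  [240,246): 6 bp
  [246,259): 13 bp
  [259,272): 13 bp

[1,3,6,6,6,7,7,8,8,8,9,9,9,10,11,11,12,12,13,13,13,13,14,14,16,16,17]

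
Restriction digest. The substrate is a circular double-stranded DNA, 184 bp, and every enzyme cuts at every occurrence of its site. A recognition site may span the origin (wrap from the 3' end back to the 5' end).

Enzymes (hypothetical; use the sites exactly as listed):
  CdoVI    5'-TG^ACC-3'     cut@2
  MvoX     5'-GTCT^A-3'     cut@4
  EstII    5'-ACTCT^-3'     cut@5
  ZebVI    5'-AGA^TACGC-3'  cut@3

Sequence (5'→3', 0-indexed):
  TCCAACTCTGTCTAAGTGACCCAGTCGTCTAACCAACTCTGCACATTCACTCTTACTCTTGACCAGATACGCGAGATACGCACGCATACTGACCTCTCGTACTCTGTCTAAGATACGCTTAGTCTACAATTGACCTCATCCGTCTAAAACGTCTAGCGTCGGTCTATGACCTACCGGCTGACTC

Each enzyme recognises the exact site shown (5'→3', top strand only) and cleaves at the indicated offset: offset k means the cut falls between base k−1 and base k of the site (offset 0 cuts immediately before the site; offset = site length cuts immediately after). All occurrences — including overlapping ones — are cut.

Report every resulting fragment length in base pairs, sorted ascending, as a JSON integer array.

Scan for sites:
  CdoVI (TGACC, off=2): starts [16, 59, 89, 130, 166] → cuts [18, 61, 91, 132, 168]
  MvoX (GTCTA, off=4): starts [9, 26, 105, 121, 141, 150, 161] → cuts [13, 30, 109, 125, 145, 154, 165]
  EstII (ACTCT, off=5): starts [4, 35, 48, 54, 100, 180] → cuts [1, 9, 40, 53, 59, 105]
  ZebVI (AGATACGC, off=3): starts [64, 73, 110] → cuts [67, 76, 113]

Pooled cuts: [1, 9, 13, 18, 30, 40, 53, 59, 61, 67, 76, 91, 105, 109, 113, 125, 132, 145, 154, 165, 168]

Fragment lengths:
  1→9: 8 bp
  9→13: 4 bp
  13→18: 5 bp
  18→30: 12 bp
  30→40: 10 bp
  40→53: 13 bp
  53→59: 6 bp
  59→61: 2 bp
  61→67: 6 bp
  67→76: 9 bp
  76→91: 15 bp
  91→105: 14 bp
  105→109: 4 bp
  109→113: 4 bp
  113→125: 12 bp
  125→132: 7 bp
  132→145: 13 bp
  145→154: 9 bp
  154→165: 11 bp
  165→168: 3 bp
  168→1 (wrap): 184-168+1 = 17 bp

[2,3,4,4,4,5,6,6,7,8,9,9,10,11,12,12,13,13,14,15,17]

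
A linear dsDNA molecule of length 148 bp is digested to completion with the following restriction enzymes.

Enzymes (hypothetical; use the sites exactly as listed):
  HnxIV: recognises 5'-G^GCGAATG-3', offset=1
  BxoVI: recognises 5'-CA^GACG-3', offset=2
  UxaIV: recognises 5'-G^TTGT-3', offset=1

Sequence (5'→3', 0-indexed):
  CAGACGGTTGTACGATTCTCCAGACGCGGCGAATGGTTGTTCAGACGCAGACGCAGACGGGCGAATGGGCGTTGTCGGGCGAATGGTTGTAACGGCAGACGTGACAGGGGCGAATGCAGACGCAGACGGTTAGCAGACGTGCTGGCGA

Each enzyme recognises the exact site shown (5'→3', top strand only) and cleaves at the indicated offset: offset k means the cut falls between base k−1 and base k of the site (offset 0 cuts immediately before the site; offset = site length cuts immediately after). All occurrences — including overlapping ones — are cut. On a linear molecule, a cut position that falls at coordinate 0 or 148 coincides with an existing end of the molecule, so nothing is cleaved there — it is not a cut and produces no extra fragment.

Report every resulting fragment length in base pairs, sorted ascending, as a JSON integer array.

Scan for sites:
  HnxIV GGCGAATG/1: at [27, 59, 77, 108] ⇒ [28, 60, 78, 109]
  BxoVI CAGACG/2: at [0, 20, 41, 47, 53, 95, 116, 122, 133] ⇒ [2, 22, 43, 49, 55, 97, 118, 124, 135]
  UxaIV GTTGT/1: at [6, 35, 70, 85] ⇒ [7, 36, 71, 86]

Pooled cuts: [2, 7, 22, 28, 36, 43, 49, 55, 60, 71, 78, 86, 97, 109, 118, 124, 135]

Fragments:
  [0,2): 2 bp
  [2,7): 5 bp
  [7,22): 15 bp
  [22,28): 6 bp
  [28,36): 8 bp
  [36,43): 7 bp
  [43,49): 6 bp
  [49,55): 6 bp
  [55,60): 5 bp
  [60,71): 11 bp
  [71,78): 7 bp
  [78,86): 8 bp
  [86,97): 11 bp
  [97,109): 12 bp
  [109,118): 9 bp
  [118,124): 6 bp
  [124,135): 11 bp
  [135,148): 13 bp

[2,5,5,6,6,6,6,7,7,8,8,9,11,11,11,12,13,15]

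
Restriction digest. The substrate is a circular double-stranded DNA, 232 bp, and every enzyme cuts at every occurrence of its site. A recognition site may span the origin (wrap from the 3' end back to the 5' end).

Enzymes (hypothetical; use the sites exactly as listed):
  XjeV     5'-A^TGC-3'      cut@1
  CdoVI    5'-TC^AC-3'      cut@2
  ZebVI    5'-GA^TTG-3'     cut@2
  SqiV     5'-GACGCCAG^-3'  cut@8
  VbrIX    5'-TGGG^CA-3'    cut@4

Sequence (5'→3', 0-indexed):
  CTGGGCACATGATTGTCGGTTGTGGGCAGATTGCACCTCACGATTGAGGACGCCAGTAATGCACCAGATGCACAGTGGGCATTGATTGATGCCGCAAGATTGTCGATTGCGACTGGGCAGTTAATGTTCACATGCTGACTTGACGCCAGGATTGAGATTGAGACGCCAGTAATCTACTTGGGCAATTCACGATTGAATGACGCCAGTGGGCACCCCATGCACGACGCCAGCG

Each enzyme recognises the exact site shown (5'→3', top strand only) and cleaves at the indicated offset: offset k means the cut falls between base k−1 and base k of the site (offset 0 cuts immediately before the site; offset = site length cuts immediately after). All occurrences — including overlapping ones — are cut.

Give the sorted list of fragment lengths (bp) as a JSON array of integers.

Site scan:
  XjeV ATGC/1: at [58, 67, 88, 131, 216] ⇒ [59, 68, 89, 132, 217]
  CdoVI TCAC/2: at [37, 127, 186] ⇒ [39, 129, 188]
  ZebVI GATTG/2: at [10, 28, 41, 83, 97, 104, 149, 155, 190] ⇒ [12, 30, 43, 85, 99, 106, 151, 157, 192]
  SqiV GACGCCAG/8: at [48, 141, 161, 198, 222] ⇒ [56, 149, 169, 206, 230]
  VbrIX TGGGCA/4: at [1, 22, 75, 113, 178, 206] ⇒ [5, 26, 79, 117, 182, 210]

Pooled cuts: [5, 12, 26, 30, 39, 43, 56, 59, 68, 79, 85, 89, 99, 106, 117, 129, 132, 149, 151, 157, 169, 182, 188, 192, 206, 210, 217, 230]

Fragments:
  5→12: 7 bp
  12→26: 14 bp
  26→30: 4 bp
  30→39: 9 bp
  39→43: 4 bp
  43→56: 13 bp
  56→59: 3 bp
  59→68: 9 bp
  68→79: 11 bp
  79→85: 6 bp
  85→89: 4 bp
  89→99: 10 bp
  99→106: 7 bp
  106→117: 11 bp
  117→129: 12 bp
  129→132: 3 bp
  132→149: 17 bp
  149→151: 2 bp
  151→157: 6 bp
  157→169: 12 bp
  169→182: 13 bp
  182→188: 6 bp
  188→192: 4 bp
  192→206: 14 bp
  206→210: 4 bp
  210→217: 7 bp
  217→230: 13 bp
  230→5 (wrap): 232-230+5 = 7 bp

[2,3,3,4,4,4,4,4,6,6,6,7,7,7,7,9,9,10,11,11,12,12,13,13,13,14,14,17]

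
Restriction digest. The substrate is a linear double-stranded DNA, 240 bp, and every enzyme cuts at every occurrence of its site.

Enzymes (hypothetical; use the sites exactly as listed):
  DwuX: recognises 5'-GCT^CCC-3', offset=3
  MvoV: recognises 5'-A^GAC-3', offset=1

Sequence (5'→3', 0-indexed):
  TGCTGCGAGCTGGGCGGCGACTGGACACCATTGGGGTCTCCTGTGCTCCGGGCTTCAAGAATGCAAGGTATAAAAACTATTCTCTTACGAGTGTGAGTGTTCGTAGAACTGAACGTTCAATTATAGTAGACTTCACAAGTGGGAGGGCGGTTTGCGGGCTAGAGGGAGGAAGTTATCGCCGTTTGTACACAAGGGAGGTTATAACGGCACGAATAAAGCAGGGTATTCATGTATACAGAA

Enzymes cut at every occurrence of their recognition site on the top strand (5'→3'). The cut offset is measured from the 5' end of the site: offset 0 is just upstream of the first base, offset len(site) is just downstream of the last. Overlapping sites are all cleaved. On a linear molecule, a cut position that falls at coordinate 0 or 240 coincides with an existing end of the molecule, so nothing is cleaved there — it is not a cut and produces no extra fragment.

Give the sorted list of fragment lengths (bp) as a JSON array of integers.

Per-enzyme occurrences:
  DwuX (GCTCCC, off=3): no sites
  MvoV (AGAC, off=1): starts [127] → cuts [128]

All cut coordinates (distinct, sorted): [128]

Fragment lengths:
  [0,128): 128 bp
  [128,240): 112 bp

[112,128]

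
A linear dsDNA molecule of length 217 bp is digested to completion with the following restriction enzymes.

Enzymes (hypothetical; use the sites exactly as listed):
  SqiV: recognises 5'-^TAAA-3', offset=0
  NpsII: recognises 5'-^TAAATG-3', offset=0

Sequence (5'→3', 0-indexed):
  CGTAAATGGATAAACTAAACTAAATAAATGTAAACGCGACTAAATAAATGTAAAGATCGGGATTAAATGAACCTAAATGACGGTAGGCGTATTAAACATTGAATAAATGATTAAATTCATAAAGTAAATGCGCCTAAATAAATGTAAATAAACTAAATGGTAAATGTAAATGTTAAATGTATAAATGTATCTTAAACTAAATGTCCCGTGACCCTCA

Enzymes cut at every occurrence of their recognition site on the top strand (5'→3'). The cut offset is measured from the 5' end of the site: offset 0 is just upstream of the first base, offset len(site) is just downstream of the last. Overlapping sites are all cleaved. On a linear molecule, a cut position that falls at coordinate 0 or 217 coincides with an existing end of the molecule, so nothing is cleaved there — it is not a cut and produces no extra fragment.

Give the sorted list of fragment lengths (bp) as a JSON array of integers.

Site scan:
  SqiV TAAA/0: at [2, 10, 15, 20, 24, 30, 40, 44, 50, 63, 73, 92, 103, 111, 119, 124, 134, 138, 144, 148, 153, 160, 166, 173, 181, 192, 197] ⇒ [2, 10, 15, 20, 24, 30, 40, 44, 50, 63, 73, 92, 103, 111, 119, 124, 134, 138, 144, 148, 153, 160, 166, 173, 181, 192, 197]
  NpsII TAAATG/0: at [2, 24, 44, 63, 73, 103, 124, 138, 153, 160, 166, 173, 181, 197] ⇒ [2, 24, 44, 63, 73, 103, 124, 138, 153, 160, 166, 173, 181, 197]

Pooled cuts: [2, 10, 15, 20, 24, 30, 40, 44, 50, 63, 73, 92, 103, 111, 119, 124, 134, 138, 144, 148, 153, 160, 166, 173, 181, 192, 197]

Fragment lengths:
  [0,2): 2 bp
  [2,10): 8 bp
  [10,15): 5 bp
  [15,20): 5 bp
  [20,24): 4 bp
  [24,30): 6 bp
  [30,40): 10 bp
  [40,44): 4 bp
  [44,50): 6 bp
  [50,63): 13 bp
  [63,73): 10 bp
  [73,92): 19 bp
  [92,103): 11 bp
  [103,111): 8 bp
  [111,119): 8 bp
  [119,124): 5 bp
  [124,134): 10 bp
  [134,138): 4 bp
  [138,144): 6 bp
  [144,148): 4 bp
  [148,153): 5 bp
  [153,160): 7 bp
  [160,166): 6 bp
  [166,173): 7 bp
  [173,181): 8 bp
  [181,192): 11 bp
  [192,197): 5 bp
  [197,217): 20 bp

[2,4,4,4,4,5,5,5,5,5,6,6,6,6,7,7,8,8,8,8,10,10,10,11,11,13,19,20]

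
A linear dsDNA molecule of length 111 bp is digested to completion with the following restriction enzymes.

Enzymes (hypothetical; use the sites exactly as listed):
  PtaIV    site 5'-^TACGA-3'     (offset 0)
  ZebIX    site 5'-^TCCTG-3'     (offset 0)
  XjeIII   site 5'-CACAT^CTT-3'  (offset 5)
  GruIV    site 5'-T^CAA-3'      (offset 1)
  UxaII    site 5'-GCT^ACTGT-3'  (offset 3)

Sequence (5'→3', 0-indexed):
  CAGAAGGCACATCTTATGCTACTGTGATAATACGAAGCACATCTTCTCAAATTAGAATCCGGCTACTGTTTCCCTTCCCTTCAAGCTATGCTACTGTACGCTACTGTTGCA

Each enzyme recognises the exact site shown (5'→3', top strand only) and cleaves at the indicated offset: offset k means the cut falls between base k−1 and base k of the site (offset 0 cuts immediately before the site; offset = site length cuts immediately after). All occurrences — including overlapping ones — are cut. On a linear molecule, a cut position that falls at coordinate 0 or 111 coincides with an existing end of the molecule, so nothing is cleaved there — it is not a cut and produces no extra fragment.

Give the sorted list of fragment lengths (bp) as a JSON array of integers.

Scan for sites:
  PtaIV TACGA/0: at [30] ⇒ [30]
  ZebIX (TCCTG, off=0): no sites
  XjeIII CACATCTT/5: at [7, 37] ⇒ [12, 42]
  GruIV TCAA/1: at [46, 80] ⇒ [47, 81]
  UxaII GCTACTGT/3: at [17, 61, 89, 99] ⇒ [20, 64, 92, 102]

Pooled cuts: [12, 20, 30, 42, 47, 64, 81, 92, 102]

Fragment lengths:
  [0,12): 12 bp
  [12,20): 8 bp
  [20,30): 10 bp
  [30,42): 12 bp
  [42,47): 5 bp
  [47,64): 17 bp
  [64,81): 17 bp
  [81,92): 11 bp
  [92,102): 10 bp
  [102,111): 9 bp

[5,8,9,10,10,11,12,12,17,17]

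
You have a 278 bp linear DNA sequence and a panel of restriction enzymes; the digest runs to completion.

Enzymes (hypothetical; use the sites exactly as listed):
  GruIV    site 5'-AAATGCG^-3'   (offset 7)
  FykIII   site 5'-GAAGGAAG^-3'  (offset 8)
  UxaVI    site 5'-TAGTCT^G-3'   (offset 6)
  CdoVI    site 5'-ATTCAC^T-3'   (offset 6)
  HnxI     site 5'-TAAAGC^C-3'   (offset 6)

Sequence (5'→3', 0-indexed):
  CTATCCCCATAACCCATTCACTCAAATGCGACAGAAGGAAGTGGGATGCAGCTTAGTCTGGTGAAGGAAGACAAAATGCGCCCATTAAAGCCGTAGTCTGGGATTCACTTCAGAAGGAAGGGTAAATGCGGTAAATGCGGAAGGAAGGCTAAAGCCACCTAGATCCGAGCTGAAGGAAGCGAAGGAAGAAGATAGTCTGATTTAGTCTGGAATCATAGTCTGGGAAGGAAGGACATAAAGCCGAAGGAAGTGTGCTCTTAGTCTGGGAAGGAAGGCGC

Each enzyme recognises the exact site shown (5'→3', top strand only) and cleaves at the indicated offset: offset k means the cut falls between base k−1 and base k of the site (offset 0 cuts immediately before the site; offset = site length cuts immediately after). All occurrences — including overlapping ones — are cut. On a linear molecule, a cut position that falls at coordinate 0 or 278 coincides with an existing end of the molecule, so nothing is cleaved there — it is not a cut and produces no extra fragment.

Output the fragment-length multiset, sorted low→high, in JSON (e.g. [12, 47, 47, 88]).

Per-enzyme occurrences:
  GruIV AAATGCG/7: at [23, 73, 123, 132] ⇒ [30, 80, 130, 139]
  FykIII GAAGGAAG/8: at [33, 62, 112, 139, 171, 180, 223, 242, 266] ⇒ [41, 70, 120, 147, 179, 188, 231, 250, 274]
  UxaVI TAGTCTG/6: at [53, 93, 192, 202, 215, 258] ⇒ [59, 99, 198, 208, 221, 264]
  CdoVI ATTCACT/6: at [15, 102] ⇒ [21, 108]
  HnxI TAAAGCC/6: at [85, 149, 235] ⇒ [91, 155, 241]

All cut coordinates (distinct, sorted): [21, 30, 41, 59, 70, 80, 91, 99, 108, 120, 130, 139, 147, 155, 179, 188, 198, 208, 221, 231, 241, 250, 264, 274]

Fragment lengths:
  [0,21): 21 bp
  [21,30): 9 bp
  [30,41): 11 bp
  [41,59): 18 bp
  [59,70): 11 bp
  [70,80): 10 bp
  [80,91): 11 bp
  [91,99): 8 bp
  [99,108): 9 bp
  [108,120): 12 bp
  [120,130): 10 bp
  [130,139): 9 bp
  [139,147): 8 bp
  [147,155): 8 bp
  [155,179): 24 bp
  [179,188): 9 bp
  [188,198): 10 bp
  [198,208): 10 bp
  [208,221): 13 bp
  [221,231): 10 bp
  [231,241): 10 bp
  [241,250): 9 bp
  [250,264): 14 bp
  [264,274): 10 bp
  [274,278): 4 bp

[4,8,8,8,9,9,9,9,9,10,10,10,10,10,10,10,11,11,11,12,13,14,18,21,24]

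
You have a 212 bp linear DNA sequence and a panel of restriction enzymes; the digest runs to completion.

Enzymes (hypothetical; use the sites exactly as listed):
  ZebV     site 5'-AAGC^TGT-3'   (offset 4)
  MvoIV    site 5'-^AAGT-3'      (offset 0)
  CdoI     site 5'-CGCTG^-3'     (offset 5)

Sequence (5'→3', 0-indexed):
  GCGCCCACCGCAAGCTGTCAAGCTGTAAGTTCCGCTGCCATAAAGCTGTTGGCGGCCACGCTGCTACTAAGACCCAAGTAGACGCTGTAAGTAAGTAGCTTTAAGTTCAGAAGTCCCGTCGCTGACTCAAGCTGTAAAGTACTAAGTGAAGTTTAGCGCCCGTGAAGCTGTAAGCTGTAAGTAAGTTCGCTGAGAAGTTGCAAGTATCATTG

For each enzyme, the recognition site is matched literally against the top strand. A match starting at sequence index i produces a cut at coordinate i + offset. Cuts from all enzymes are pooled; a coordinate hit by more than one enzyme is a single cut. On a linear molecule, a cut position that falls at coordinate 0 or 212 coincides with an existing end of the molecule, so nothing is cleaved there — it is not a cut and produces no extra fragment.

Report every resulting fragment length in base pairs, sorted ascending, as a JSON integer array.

[1,2,3,3,4,4,4,5,7,7,7,8,8,8,9,10,10,11,11,12,12,14,15,17,20]

Per-enzyme occurrences:
  ZebV (AAGCTGT, off=4): starts [11, 19, 42, 128, 164, 171] → cuts [15, 23, 46, 132, 168, 175]
  MvoIV (AAGT, off=0): starts [26, 75, 88, 92, 102, 110, 136, 143, 148, 178, 182, 194, 201] → cuts [26, 75, 88, 92, 102, 110, 136, 143, 148, 178, 182, 194, 201]
  CdoI (CGCTG, off=5): starts [32, 58, 82, 119, 187] → cuts [37, 63, 87, 124, 192]

Pooled cuts: [15, 23, 26, 37, 46, 63, 75, 87, 88, 92, 102, 110, 124, 132, 136, 143, 148, 168, 175, 178, 182, 192, 194, 201]

Fragment lengths:
  [0,15): 15 bp
  [15,23): 8 bp
  [23,26): 3 bp
  [26,37): 11 bp
  [37,46): 9 bp
  [46,63): 17 bp
  [63,75): 12 bp
  [75,87): 12 bp
  [87,88): 1 bp
  [88,92): 4 bp
  [92,102): 10 bp
  [102,110): 8 bp
  [110,124): 14 bp
  [124,132): 8 bp
  [132,136): 4 bp
  [136,143): 7 bp
  [143,148): 5 bp
  [148,168): 20 bp
  [168,175): 7 bp
  [175,178): 3 bp
  [178,182): 4 bp
  [182,192): 10 bp
  [192,194): 2 bp
  [194,201): 7 bp
  [201,212): 11 bp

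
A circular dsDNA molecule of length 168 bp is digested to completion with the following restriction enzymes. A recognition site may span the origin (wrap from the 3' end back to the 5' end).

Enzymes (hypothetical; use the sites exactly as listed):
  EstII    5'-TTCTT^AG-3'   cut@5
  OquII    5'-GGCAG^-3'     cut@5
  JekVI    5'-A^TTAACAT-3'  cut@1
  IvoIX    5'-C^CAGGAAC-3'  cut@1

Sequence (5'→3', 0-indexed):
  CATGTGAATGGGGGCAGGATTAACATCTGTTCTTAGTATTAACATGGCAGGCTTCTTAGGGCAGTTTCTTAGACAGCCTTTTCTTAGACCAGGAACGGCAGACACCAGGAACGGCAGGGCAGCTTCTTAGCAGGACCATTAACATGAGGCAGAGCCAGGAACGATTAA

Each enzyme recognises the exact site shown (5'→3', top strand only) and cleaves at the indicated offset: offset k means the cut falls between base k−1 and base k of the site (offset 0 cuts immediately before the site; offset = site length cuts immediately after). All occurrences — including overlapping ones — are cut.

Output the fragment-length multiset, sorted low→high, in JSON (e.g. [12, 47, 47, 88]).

Site scan:
  EstII TTCTTAG/5: at [29, 52, 65, 80, 123] ⇒ [34, 57, 70, 85, 128]
  OquII GGCAG/5: at [12, 45, 59, 96, 112, 117, 147] ⇒ [17, 50, 64, 101, 117, 122, 152]
  JekVI ATTAACAT/1: at [18, 37, 137, 163] ⇒ [19, 38, 138, 164]
  IvoIX CCAGGAAC/1: at [88, 104, 154] ⇒ [89, 105, 155]

All cut coordinates (distinct, sorted): [17, 19, 34, 38, 50, 57, 64, 70, 85, 89, 101, 105, 117, 122, 128, 138, 152, 155, 164]

Fragments:
  17→19: 2 bp
  19→34: 15 bp
  34→38: 4 bp
  38→50: 12 bp
  50→57: 7 bp
  57→64: 7 bp
  64→70: 6 bp
  70→85: 15 bp
  85→89: 4 bp
  89→101: 12 bp
  101→105: 4 bp
  105→117: 12 bp
  117→122: 5 bp
  122→128: 6 bp
  128→138: 10 bp
  138→152: 14 bp
  152→155: 3 bp
  155→164: 9 bp
  164→17 (wrap): 168-164+17 = 21 bp

[2,3,4,4,4,5,6,6,7,7,9,10,12,12,12,14,15,15,21]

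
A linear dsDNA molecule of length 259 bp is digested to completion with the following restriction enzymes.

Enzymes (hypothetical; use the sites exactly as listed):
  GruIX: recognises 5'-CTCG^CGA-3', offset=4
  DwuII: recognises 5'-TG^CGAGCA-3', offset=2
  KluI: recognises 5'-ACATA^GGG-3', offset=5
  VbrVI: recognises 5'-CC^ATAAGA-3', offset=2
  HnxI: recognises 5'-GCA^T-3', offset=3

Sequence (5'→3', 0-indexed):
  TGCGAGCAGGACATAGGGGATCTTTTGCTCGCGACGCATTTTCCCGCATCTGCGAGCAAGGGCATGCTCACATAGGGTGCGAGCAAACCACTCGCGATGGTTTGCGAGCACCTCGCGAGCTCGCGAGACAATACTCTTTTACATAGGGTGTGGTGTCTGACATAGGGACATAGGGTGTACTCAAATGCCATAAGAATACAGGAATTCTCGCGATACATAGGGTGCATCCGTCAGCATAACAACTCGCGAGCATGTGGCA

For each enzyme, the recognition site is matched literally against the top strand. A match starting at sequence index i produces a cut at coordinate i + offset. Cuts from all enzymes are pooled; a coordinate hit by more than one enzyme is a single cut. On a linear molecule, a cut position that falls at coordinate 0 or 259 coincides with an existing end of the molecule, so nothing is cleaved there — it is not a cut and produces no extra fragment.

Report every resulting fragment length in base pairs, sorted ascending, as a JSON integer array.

Per-enzyme occurrences:
  GruIX CTCGCGA/4: at [27, 90, 111, 119, 206, 242] ⇒ [31, 94, 115, 123, 210, 246]
  DwuII TGCGAGCA/2: at [0, 50, 77, 102] ⇒ [2, 52, 79, 104]
  KluI ACATAGGG/5: at [10, 69, 140, 159, 167, 214] ⇒ [15, 74, 145, 164, 172, 219]
  VbrVI CCATAAGA/2: at [187] ⇒ [189]
  HnxI GCAT/3: at [35, 45, 61, 223, 233, 249] ⇒ [38, 48, 64, 226, 236, 252]

All cut coordinates (distinct, sorted): [2, 15, 31, 38, 48, 52, 64, 74, 79, 94, 104, 115, 123, 145, 164, 172, 189, 210, 219, 226, 236, 246, 252]

Fragments:
  [0,2): 2 bp
  [2,15): 13 bp
  [15,31): 16 bp
  [31,38): 7 bp
  [38,48): 10 bp
  [48,52): 4 bp
  [52,64): 12 bp
  [64,74): 10 bp
  [74,79): 5 bp
  [79,94): 15 bp
  [94,104): 10 bp
  [104,115): 11 bp
  [115,123): 8 bp
  [123,145): 22 bp
  [145,164): 19 bp
  [164,172): 8 bp
  [172,189): 17 bp
  [189,210): 21 bp
  [210,219): 9 bp
  [219,226): 7 bp
  [226,236): 10 bp
  [236,246): 10 bp
  [246,252): 6 bp
  [252,259): 7 bp

[2,4,5,6,7,7,7,8,8,9,10,10,10,10,10,11,12,13,15,16,17,19,21,22]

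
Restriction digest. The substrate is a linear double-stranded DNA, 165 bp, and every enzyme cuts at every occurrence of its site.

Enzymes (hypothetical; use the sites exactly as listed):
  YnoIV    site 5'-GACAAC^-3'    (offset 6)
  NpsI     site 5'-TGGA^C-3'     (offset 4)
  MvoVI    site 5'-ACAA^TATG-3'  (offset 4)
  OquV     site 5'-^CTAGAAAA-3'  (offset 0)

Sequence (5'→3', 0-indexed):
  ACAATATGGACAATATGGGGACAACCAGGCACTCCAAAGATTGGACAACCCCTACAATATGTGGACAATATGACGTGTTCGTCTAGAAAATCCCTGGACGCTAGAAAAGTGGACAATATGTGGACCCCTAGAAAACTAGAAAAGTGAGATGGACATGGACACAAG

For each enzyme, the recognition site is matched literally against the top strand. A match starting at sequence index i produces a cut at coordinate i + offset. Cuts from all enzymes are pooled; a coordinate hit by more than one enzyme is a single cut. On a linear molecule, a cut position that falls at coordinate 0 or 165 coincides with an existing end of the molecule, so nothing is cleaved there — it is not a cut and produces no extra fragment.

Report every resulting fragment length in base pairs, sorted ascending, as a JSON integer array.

Scan for sites:
  YnoIV (GACAAC, off=6): starts [19, 43] → cuts [25, 49]
  NpsI (TGGAC, off=4): starts [6, 41, 61, 94, 109, 120, 149, 155] → cuts [10, 45, 65, 98, 113, 124, 153, 159]
  MvoVI (ACAATATG, off=4): starts [0, 9, 53, 64, 112] → cuts [4, 13, 57, 68, 116]
  OquV (CTAGAAAA, off=0): starts [82, 100, 127, 135] → cuts [82, 100, 127, 135]

Pooled cuts: [4, 10, 13, 25, 45, 49, 57, 65, 68, 82, 98, 100, 113, 116, 124, 127, 135, 153, 159]

Fragment lengths:
  [0,4): 4 bp
  [4,10): 6 bp
  [10,13): 3 bp
  [13,25): 12 bp
  [25,45): 20 bp
  [45,49): 4 bp
  [49,57): 8 bp
  [57,65): 8 bp
  [65,68): 3 bp
  [68,82): 14 bp
  [82,98): 16 bp
  [98,100): 2 bp
  [100,113): 13 bp
  [113,116): 3 bp
  [116,124): 8 bp
  [124,127): 3 bp
  [127,135): 8 bp
  [135,153): 18 bp
  [153,159): 6 bp
  [159,165): 6 bp

[2,3,3,3,3,4,4,6,6,6,8,8,8,8,12,13,14,16,18,20]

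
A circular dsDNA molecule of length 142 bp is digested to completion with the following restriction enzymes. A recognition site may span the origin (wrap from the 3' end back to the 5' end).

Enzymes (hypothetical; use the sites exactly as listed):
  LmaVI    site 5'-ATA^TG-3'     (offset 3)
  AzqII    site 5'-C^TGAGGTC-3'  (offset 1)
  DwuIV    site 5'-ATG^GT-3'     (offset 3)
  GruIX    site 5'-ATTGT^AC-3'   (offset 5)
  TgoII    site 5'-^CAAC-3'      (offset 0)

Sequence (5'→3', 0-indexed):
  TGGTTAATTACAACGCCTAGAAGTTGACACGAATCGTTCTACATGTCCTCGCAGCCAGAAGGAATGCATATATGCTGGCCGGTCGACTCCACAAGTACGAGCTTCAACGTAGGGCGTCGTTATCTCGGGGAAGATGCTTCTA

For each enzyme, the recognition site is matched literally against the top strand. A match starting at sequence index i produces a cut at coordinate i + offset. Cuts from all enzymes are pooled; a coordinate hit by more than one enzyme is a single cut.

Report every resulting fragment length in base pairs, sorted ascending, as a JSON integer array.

Site scan:
  LmaVI (ATATG, off=3): starts [69] → cuts [72]
  AzqII (CTGAGGTC, off=1): no sites
  DwuIV (ATGGT, off=3): starts [141] → cuts [2]
  GruIX (ATTGTAC, off=5): no sites
  TgoII (CAAC, off=0): starts [10, 104] → cuts [10, 104]

All cut coordinates (distinct, sorted): [2, 10, 72, 104]

Fragment lengths:
  2→10: 8 bp
  10→72: 62 bp
  72→104: 32 bp
  104→2 (wrap): 142-104+2 = 40 bp

[8,32,40,62]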